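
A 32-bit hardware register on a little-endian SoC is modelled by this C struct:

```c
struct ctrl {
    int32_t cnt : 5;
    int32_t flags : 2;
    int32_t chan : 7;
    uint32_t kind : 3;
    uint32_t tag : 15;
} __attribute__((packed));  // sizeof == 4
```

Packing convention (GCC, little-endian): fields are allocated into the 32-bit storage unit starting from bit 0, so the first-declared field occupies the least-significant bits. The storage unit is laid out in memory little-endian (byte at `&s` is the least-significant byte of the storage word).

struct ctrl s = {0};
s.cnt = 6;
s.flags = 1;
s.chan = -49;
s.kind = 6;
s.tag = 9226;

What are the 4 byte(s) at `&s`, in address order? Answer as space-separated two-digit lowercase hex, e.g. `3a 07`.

a6 a7 15 48

[0+:5] cnt=6 & 0x1f = 0x6; word=0x00000006
[5+:2] flags=1 & 0x3 = 0x1; word=0x00000026
[7+:7] chan=-49 & 0x7f = 0x4f; word=0x000027a6
[14+:3] kind=6 & 0x7 = 0x6; word=0x0001a7a6
[17+:15] tag=9226 & 0x7fff = 0x240a; word=0x4815a7a6
word = 0x4815a7a6 → little-endian bytes:
  [0]=0xa6  [1]=0xa7  [2]=0x15  [3]=0x48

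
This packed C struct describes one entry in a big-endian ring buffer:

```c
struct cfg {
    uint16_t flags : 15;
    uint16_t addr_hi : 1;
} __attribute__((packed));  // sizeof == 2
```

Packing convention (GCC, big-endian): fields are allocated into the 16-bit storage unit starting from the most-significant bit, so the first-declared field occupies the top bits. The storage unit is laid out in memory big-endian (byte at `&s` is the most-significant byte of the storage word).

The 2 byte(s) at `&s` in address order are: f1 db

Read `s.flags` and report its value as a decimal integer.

30957

[0]=0xf1 [1]=0xdb (big-endian) → word 0xf1db
flags [1+:15] = (word>>1) & 0x7fff = 30957  ←
addr_hi [0+:1] = (word>>0) & 0x1 = 1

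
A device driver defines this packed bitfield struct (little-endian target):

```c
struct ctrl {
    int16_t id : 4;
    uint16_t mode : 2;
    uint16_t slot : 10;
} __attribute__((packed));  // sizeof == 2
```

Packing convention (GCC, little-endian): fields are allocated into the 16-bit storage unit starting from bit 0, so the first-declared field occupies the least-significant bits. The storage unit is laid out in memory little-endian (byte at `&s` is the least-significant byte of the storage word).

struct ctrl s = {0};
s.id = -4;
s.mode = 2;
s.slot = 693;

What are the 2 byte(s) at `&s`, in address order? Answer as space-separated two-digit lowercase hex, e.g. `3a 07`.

6c ad

id (4b) val=-4 bits=0xc at bit 0: 0x000c
mode (2b) val=2 bits=0x2 at bit 4: 0x002c
slot (10b) val=693 bits=0x2b5 at bit 6: 0xad6c
word = 0xad6c → little-endian bytes:
  [0]=0x6c  [1]=0xad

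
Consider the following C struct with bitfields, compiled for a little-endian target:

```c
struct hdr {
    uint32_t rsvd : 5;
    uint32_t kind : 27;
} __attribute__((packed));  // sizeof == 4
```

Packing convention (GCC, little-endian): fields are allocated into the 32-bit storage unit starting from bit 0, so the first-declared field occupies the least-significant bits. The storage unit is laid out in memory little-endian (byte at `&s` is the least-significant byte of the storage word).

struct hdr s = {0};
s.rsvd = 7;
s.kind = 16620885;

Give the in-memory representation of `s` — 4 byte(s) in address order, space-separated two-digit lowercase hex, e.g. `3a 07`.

a7 aa b3 1f

[0+:5] rsvd=7 & 0x1f = 0x7; word=0x00000007
[5+:27] kind=16620885 & 0x7ffffff = 0xfd9d55; word=0x1fb3aaa7
word = 0x1fb3aaa7 → little-endian bytes:
  [0]=0xa7  [1]=0xaa  [2]=0xb3  [3]=0x1f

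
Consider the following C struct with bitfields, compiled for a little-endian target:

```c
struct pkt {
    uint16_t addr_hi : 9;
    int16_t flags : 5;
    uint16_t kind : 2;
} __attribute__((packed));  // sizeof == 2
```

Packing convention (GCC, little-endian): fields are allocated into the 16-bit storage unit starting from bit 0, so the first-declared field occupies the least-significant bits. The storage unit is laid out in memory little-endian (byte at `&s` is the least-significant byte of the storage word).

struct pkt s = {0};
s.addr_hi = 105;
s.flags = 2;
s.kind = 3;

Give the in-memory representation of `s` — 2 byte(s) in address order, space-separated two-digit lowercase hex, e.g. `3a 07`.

69 c4

addr_hi:9 = 105 → 0x69 << 0 → word 0x0069
flags:5 = 2 → 0x2 << 9 → word 0x0469
kind:2 = 3 → 0x3 << 14 → word 0xc469
word = 0xc469 → little-endian bytes:
  [0]=0x69  [1]=0xc4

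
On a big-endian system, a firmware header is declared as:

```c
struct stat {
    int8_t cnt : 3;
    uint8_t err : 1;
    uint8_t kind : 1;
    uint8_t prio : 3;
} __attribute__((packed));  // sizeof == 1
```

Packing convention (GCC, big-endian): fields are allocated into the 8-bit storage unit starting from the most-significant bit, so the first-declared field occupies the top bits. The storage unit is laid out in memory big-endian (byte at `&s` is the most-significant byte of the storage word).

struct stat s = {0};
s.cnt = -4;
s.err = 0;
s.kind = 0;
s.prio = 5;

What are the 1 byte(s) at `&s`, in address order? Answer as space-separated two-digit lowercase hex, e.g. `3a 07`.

[5+:3] cnt=-4 & 0x7 = 0x4; word=0x80
[4+:1] err=0 & 0x1 = 0x0; word=0x80
[3+:1] kind=0 & 0x1 = 0x0; word=0x80
[0+:3] prio=5 & 0x7 = 0x5; word=0x85
word = 0x85 → big-endian bytes:
  [0]=0x85

85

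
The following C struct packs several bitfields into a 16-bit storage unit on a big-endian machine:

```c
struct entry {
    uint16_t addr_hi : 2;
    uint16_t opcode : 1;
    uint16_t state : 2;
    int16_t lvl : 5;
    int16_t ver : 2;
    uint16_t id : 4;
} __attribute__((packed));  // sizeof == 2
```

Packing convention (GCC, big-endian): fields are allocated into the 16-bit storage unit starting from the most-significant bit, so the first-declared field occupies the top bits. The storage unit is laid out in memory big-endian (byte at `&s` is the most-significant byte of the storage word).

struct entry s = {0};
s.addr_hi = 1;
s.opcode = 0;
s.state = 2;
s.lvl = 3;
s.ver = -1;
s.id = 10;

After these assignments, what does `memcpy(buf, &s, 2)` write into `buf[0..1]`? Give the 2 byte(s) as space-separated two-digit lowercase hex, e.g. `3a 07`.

50 fa

[14+:2] addr_hi=1 & 0x3 = 0x1; word=0x4000
[13+:1] opcode=0 & 0x1 = 0x0; word=0x4000
[11+:2] state=2 & 0x3 = 0x2; word=0x5000
[6+:5] lvl=3 & 0x1f = 0x3; word=0x50c0
[4+:2] ver=-1 & 0x3 = 0x3; word=0x50f0
[0+:4] id=10 & 0xf = 0xa; word=0x50fa
word = 0x50fa → big-endian bytes:
  [0]=0x50  [1]=0xfa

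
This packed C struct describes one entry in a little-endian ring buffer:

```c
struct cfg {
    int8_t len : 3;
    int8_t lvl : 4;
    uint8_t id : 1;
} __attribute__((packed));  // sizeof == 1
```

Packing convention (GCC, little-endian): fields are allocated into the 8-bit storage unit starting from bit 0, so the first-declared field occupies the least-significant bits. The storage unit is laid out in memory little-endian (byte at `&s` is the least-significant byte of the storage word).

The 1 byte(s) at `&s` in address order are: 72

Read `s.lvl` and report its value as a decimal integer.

[0]=0x72 (little-endian) → word 0x72
len:3 @ bit 0 → (0x72>>0)&0x7 = 0x2
lvl:4 @ bit 3 → (0x72>>3)&0xf = 0xe  ←
id:1 @ bit 7 → (0x72>>7)&0x1 = 0x0
lvl signed 4b, MSB=1: 14 - 16 = -2

-2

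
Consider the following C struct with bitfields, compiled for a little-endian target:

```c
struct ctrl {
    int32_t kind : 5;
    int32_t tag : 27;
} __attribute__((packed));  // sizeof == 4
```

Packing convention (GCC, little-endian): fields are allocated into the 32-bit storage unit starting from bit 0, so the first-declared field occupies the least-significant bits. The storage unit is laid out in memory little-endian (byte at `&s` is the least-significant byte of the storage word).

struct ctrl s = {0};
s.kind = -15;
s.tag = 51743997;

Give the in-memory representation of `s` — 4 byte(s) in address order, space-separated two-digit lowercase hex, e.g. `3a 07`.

b1 9f b1 62

kind (5b) val=-15 bits=0x11 at bit 0: 0x00000011
tag (27b) val=51743997 bits=0x3158cfd at bit 5: 0x62b19fb1
word = 0x62b19fb1 → little-endian bytes:
  [0]=0xb1  [1]=0x9f  [2]=0xb1  [3]=0x62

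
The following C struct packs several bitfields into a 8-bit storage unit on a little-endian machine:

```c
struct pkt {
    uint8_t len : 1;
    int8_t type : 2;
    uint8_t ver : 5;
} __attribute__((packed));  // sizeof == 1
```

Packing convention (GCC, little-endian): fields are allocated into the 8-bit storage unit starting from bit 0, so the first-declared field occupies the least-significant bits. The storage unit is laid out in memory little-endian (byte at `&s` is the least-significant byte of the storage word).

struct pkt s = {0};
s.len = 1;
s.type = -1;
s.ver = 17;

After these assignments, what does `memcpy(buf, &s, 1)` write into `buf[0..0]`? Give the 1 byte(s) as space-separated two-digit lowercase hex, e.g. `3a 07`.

8f

len (1b) val=1 bits=0x1 at bit 0: 0x01
type (2b) val=-1 bits=0x3 at bit 1: 0x07
ver (5b) val=17 bits=0x11 at bit 3: 0x8f
word = 0x8f → little-endian bytes:
  [0]=0x8f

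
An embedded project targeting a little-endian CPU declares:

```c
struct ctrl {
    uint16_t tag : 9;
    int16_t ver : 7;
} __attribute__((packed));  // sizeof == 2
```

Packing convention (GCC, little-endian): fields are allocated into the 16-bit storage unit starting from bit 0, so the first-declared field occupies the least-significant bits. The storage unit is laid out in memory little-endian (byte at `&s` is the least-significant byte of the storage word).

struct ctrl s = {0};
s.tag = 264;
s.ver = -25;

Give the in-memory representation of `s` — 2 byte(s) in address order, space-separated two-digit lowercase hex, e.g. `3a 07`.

tag:9 = 264 → 0x108 << 0 → word 0x0108
ver:7 = -25 → 0x67 << 9 → word 0xcf08
word = 0xcf08 → little-endian bytes:
  [0]=0x08  [1]=0xcf

08 cf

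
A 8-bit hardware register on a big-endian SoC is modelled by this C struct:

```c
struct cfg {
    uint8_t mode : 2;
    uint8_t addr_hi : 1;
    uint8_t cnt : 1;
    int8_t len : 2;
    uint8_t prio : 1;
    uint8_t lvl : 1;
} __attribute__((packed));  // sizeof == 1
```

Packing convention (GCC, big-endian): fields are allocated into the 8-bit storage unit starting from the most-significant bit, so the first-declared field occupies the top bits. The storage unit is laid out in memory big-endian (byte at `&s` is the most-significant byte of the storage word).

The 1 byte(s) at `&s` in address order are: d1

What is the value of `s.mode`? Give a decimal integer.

[0]=0xd1 (big-endian) → word 0xd1
mode [6+:2] = (word>>6) & 0x3 = 3  ←
addr_hi [5+:1] = (word>>5) & 0x1 = 0
cnt [4+:1] = (word>>4) & 0x1 = 1
len [2+:2] = (word>>2) & 0x3 = 0
prio [1+:1] = (word>>1) & 0x1 = 0
lvl [0+:1] = (word>>0) & 0x1 = 1

3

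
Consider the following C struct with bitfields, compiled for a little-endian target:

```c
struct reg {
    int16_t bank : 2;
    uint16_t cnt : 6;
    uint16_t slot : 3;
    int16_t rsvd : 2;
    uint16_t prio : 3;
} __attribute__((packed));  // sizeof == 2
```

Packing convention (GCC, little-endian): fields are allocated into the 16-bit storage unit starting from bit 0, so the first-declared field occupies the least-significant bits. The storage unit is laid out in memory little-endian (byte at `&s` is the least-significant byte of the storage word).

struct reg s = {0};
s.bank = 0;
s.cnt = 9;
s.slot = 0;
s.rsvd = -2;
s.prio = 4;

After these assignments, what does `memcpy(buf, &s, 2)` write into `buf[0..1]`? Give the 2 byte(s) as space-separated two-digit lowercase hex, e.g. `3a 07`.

[0+:2] bank=0 & 0x3 = 0x0; word=0x0000
[2+:6] cnt=9 & 0x3f = 0x9; word=0x0024
[8+:3] slot=0 & 0x7 = 0x0; word=0x0024
[11+:2] rsvd=-2 & 0x3 = 0x2; word=0x1024
[13+:3] prio=4 & 0x7 = 0x4; word=0x9024
word = 0x9024 → little-endian bytes:
  [0]=0x24  [1]=0x90

24 90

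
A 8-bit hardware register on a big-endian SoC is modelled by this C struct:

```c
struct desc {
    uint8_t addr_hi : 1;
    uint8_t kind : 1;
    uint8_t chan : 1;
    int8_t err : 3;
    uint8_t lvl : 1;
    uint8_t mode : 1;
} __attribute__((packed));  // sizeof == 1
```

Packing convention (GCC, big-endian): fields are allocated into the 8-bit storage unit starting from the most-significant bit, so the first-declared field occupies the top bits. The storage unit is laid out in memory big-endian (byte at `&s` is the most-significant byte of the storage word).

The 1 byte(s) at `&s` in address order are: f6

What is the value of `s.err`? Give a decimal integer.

[0]=0xf6 (big-endian) → word 0xf6
addr_hi [7+:1] = (word>>7) & 0x1 = 1
kind [6+:1] = (word>>6) & 0x1 = 1
chan [5+:1] = (word>>5) & 0x1 = 1
err [2+:3] = (word>>2) & 0x7 = 5  ←
lvl [1+:1] = (word>>1) & 0x1 = 1
mode [0+:1] = (word>>0) & 0x1 = 0
err signed 3b, MSB=1: 5 - 8 = -3

-3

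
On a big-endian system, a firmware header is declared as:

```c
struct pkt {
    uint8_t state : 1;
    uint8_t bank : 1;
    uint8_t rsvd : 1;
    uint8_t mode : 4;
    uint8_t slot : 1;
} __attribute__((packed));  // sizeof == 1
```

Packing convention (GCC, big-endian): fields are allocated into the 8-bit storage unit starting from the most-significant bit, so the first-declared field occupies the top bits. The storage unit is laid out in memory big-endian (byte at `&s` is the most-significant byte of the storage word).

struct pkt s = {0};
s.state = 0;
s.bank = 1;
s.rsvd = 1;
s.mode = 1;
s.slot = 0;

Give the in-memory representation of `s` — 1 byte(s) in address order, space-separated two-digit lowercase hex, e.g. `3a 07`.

62

state (1b) val=0 bits=0x0 at bit 7: 0x00
bank (1b) val=1 bits=0x1 at bit 6: 0x40
rsvd (1b) val=1 bits=0x1 at bit 5: 0x60
mode (4b) val=1 bits=0x1 at bit 1: 0x62
slot (1b) val=0 bits=0x0 at bit 0: 0x62
word = 0x62 → big-endian bytes:
  [0]=0x62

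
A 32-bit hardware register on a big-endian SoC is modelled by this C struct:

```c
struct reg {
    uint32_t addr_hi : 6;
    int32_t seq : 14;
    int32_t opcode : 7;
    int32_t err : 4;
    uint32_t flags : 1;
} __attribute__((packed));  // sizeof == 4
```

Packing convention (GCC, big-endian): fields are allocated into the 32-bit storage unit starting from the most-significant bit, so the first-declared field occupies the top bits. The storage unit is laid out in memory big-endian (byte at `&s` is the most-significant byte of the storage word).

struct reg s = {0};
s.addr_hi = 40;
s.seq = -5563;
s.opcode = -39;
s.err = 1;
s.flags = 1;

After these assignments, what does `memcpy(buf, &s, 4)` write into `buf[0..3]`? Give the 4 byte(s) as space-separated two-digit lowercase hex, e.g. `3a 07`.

a2 a4 5b 23

[26+:6] addr_hi=40 & 0x3f = 0x28; word=0xa0000000
[12+:14] seq=-5563 & 0x3fff = 0x2a45; word=0xa2a45000
[5+:7] opcode=-39 & 0x7f = 0x59; word=0xa2a45b20
[1+:4] err=1 & 0xf = 0x1; word=0xa2a45b22
[0+:1] flags=1 & 0x1 = 0x1; word=0xa2a45b23
word = 0xa2a45b23 → big-endian bytes:
  [0]=0xa2  [1]=0xa4  [2]=0x5b  [3]=0x23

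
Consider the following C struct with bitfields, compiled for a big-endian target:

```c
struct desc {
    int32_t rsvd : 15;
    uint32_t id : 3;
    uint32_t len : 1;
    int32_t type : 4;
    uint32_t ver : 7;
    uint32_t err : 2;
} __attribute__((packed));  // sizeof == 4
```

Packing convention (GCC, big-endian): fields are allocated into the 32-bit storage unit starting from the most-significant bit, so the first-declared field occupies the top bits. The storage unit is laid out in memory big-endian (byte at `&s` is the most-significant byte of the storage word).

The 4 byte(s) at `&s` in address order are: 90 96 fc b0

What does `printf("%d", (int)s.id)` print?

3

[0]=0x90 [1]=0x96 [2]=0xfc [3]=0xb0 (big-endian) → word 0x9096fcb0
rsvd [17+:15] = (word>>17) & 0x7fff = 18507
id [14+:3] = (word>>14) & 0x7 = 3  ←
len [13+:1] = (word>>13) & 0x1 = 1
type [9+:4] = (word>>9) & 0xf = 14
ver [2+:7] = (word>>2) & 0x7f = 44
err [0+:2] = (word>>0) & 0x3 = 0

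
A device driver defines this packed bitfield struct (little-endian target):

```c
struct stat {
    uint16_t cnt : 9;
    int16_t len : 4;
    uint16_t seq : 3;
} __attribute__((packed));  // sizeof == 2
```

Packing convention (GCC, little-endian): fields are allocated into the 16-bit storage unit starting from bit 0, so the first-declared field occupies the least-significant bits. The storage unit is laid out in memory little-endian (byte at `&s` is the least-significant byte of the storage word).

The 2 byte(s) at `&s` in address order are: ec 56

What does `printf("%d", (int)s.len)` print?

[0]=0xec [1]=0x56 (little-endian) → word 0x56ec
cnt [0+:9] = (word>>0) & 0x1ff = 236
len [9+:4] = (word>>9) & 0xf = 11  ←
seq [13+:3] = (word>>13) & 0x7 = 2
len signed 4b, MSB=1: 11 - 16 = -5

-5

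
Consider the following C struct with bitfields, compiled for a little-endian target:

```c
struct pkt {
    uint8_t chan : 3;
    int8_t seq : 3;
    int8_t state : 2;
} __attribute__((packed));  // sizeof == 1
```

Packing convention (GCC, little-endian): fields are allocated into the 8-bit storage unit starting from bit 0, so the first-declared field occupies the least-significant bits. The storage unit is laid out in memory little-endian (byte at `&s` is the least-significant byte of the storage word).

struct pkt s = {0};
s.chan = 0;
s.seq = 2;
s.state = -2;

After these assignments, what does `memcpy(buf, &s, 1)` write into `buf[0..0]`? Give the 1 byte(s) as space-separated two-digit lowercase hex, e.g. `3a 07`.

90

chan:3 = 0 → 0x0 << 0 → word 0x00
seq:3 = 2 → 0x2 << 3 → word 0x10
state:2 = -2 → 0x2 << 6 → word 0x90
word = 0x90 → little-endian bytes:
  [0]=0x90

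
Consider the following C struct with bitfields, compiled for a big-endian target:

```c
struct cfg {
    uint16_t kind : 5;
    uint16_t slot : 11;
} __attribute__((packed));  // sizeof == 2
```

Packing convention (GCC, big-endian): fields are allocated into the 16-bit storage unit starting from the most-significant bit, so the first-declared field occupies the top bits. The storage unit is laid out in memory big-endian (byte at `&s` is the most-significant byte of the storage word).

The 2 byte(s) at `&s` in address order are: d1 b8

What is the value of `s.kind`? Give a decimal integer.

26

[0]=0xd1 [1]=0xb8 (big-endian) → word 0xd1b8
kind:5 @ bit 11 → (0xd1b8>>11)&0x1f = 0x1a  ←
slot:11 @ bit 0 → (0xd1b8>>0)&0x7ff = 0x1b8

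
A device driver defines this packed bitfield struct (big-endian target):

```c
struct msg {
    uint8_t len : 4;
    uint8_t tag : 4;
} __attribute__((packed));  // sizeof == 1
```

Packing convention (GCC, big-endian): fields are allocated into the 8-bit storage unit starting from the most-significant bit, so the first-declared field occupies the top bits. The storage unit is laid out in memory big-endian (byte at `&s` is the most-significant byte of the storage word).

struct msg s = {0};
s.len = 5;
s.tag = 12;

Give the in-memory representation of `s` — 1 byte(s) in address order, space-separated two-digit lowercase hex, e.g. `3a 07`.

[4+:4] len=5 & 0xf = 0x5; word=0x50
[0+:4] tag=12 & 0xf = 0xc; word=0x5c
word = 0x5c → big-endian bytes:
  [0]=0x5c

5c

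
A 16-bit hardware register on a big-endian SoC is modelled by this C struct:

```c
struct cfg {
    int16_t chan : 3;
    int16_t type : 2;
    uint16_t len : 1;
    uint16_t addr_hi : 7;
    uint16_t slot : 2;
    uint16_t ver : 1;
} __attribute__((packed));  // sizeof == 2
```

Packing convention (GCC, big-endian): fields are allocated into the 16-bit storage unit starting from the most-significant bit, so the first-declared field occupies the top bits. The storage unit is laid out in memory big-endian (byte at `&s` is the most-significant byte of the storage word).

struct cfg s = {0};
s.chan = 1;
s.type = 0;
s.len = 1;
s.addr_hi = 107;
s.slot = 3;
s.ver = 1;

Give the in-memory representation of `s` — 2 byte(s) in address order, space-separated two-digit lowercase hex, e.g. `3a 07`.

27 5f

chan (3b) val=1 bits=0x1 at bit 13: 0x2000
type (2b) val=0 bits=0x0 at bit 11: 0x2000
len (1b) val=1 bits=0x1 at bit 10: 0x2400
addr_hi (7b) val=107 bits=0x6b at bit 3: 0x2758
slot (2b) val=3 bits=0x3 at bit 1: 0x275e
ver (1b) val=1 bits=0x1 at bit 0: 0x275f
word = 0x275f → big-endian bytes:
  [0]=0x27  [1]=0x5f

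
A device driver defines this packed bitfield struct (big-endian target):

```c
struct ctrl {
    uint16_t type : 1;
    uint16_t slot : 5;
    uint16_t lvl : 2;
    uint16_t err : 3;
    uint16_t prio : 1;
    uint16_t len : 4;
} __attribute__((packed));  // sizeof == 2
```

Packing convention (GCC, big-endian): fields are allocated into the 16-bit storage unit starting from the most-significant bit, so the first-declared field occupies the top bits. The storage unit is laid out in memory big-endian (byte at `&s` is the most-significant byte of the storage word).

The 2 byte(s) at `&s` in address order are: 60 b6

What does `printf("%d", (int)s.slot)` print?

24

[0]=0x60 [1]=0xb6 (big-endian) → word 0x60b6
type [15+:1] = (word>>15) & 0x1 = 0
slot [10+:5] = (word>>10) & 0x1f = 24  ←
lvl [8+:2] = (word>>8) & 0x3 = 0
err [5+:3] = (word>>5) & 0x7 = 5
prio [4+:1] = (word>>4) & 0x1 = 1
len [0+:4] = (word>>0) & 0xf = 6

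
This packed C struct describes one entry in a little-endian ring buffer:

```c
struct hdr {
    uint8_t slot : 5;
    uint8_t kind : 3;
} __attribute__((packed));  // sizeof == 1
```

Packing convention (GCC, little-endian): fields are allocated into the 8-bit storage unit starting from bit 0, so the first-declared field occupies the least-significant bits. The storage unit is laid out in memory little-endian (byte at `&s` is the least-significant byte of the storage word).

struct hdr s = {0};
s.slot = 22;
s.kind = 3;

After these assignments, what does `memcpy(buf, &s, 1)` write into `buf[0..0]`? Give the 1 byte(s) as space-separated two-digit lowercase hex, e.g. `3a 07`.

[0+:5] slot=22 & 0x1f = 0x16; word=0x16
[5+:3] kind=3 & 0x7 = 0x3; word=0x76
word = 0x76 → little-endian bytes:
  [0]=0x76

76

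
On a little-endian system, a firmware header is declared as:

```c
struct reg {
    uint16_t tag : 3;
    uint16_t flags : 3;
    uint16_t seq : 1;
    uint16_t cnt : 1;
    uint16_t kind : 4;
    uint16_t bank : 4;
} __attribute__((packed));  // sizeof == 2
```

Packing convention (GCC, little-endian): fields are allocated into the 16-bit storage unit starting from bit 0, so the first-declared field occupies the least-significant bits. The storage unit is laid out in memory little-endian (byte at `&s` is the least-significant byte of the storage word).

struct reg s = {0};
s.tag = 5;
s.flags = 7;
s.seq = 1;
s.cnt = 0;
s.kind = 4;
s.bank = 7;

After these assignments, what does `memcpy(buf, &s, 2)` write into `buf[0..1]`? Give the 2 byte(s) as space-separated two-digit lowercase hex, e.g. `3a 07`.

[0+:3] tag=5 & 0x7 = 0x5; word=0x0005
[3+:3] flags=7 & 0x7 = 0x7; word=0x003d
[6+:1] seq=1 & 0x1 = 0x1; word=0x007d
[7+:1] cnt=0 & 0x1 = 0x0; word=0x007d
[8+:4] kind=4 & 0xf = 0x4; word=0x047d
[12+:4] bank=7 & 0xf = 0x7; word=0x747d
word = 0x747d → little-endian bytes:
  [0]=0x7d  [1]=0x74

7d 74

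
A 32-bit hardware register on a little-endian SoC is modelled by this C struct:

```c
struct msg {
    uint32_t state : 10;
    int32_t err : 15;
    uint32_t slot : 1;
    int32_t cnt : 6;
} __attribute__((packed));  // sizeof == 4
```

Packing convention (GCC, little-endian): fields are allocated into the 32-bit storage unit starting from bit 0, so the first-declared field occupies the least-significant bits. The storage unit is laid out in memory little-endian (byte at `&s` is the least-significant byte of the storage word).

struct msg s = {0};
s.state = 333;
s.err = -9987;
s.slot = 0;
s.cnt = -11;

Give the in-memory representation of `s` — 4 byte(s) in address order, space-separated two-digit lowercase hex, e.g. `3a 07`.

state (10b) val=333 bits=0x14d at bit 0: 0x0000014d
err (15b) val=-9987 bits=0x58fd at bit 10: 0x0163f54d
slot (1b) val=0 bits=0x0 at bit 25: 0x0163f54d
cnt (6b) val=-11 bits=0x35 at bit 26: 0xd563f54d
word = 0xd563f54d → little-endian bytes:
  [0]=0x4d  [1]=0xf5  [2]=0x63  [3]=0xd5

4d f5 63 d5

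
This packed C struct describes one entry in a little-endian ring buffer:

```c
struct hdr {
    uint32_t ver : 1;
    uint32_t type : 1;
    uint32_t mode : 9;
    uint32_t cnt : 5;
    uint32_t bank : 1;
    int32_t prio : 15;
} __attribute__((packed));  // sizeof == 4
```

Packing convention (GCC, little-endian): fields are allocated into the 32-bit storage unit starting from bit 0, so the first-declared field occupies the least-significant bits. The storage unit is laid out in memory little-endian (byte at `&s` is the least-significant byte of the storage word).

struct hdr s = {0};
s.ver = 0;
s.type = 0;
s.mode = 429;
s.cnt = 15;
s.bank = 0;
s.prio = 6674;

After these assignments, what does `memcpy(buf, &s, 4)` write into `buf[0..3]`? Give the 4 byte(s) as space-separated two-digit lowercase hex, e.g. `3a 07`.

ver:1 = 0 → 0x0 << 0 → word 0x00000000
type:1 = 0 → 0x0 << 1 → word 0x00000000
mode:9 = 429 → 0x1ad << 2 → word 0x000006b4
cnt:5 = 15 → 0xf << 11 → word 0x00007eb4
bank:1 = 0 → 0x0 << 16 → word 0x00007eb4
prio:15 = 6674 → 0x1a12 << 17 → word 0x34247eb4
word = 0x34247eb4 → little-endian bytes:
  [0]=0xb4  [1]=0x7e  [2]=0x24  [3]=0x34

b4 7e 24 34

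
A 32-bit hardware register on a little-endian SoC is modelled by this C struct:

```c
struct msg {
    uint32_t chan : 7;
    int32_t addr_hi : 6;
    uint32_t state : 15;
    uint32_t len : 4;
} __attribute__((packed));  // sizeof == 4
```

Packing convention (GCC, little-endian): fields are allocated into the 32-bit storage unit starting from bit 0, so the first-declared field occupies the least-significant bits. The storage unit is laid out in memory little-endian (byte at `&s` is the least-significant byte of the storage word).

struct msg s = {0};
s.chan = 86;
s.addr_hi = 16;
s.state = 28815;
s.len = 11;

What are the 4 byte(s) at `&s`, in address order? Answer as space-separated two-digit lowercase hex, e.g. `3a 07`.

[0+:7] chan=86 & 0x7f = 0x56; word=0x00000056
[7+:6] addr_hi=16 & 0x3f = 0x10; word=0x00000856
[13+:15] state=28815 & 0x7fff = 0x708f; word=0x0e11e856
[28+:4] len=11 & 0xf = 0xb; word=0xbe11e856
word = 0xbe11e856 → little-endian bytes:
  [0]=0x56  [1]=0xe8  [2]=0x11  [3]=0xbe

56 e8 11 be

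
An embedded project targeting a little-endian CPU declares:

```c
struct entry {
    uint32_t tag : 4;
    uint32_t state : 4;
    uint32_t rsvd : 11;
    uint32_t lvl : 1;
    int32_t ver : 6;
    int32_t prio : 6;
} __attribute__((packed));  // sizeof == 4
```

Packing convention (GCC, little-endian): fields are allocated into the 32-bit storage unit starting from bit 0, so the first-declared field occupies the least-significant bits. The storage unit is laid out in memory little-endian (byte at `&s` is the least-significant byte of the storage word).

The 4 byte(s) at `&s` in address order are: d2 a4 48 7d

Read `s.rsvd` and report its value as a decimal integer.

164

[0]=0xd2 [1]=0xa4 [2]=0x48 [3]=0x7d (little-endian) → word 0x7d48a4d2
tag [0+:4] = (word>>0) & 0xf = 2
state [4+:4] = (word>>4) & 0xf = 13
rsvd [8+:11] = (word>>8) & 0x7ff = 164  ←
lvl [19+:1] = (word>>19) & 0x1 = 1
ver [20+:6] = (word>>20) & 0x3f = 20
prio [26+:6] = (word>>26) & 0x3f = 31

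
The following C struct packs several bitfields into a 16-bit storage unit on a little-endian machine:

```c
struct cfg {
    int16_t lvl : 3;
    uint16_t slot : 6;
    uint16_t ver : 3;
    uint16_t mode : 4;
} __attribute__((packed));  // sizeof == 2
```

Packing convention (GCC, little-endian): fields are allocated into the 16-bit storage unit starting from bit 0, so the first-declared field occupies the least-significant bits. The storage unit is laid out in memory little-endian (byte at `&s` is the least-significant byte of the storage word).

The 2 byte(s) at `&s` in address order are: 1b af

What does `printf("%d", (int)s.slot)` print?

35

[0]=0x1b [1]=0xaf (little-endian) → word 0xaf1b
lvl [0+:3] = (word>>0) & 0x7 = 3
slot [3+:6] = (word>>3) & 0x3f = 35  ←
ver [9+:3] = (word>>9) & 0x7 = 7
mode [12+:4] = (word>>12) & 0xf = 10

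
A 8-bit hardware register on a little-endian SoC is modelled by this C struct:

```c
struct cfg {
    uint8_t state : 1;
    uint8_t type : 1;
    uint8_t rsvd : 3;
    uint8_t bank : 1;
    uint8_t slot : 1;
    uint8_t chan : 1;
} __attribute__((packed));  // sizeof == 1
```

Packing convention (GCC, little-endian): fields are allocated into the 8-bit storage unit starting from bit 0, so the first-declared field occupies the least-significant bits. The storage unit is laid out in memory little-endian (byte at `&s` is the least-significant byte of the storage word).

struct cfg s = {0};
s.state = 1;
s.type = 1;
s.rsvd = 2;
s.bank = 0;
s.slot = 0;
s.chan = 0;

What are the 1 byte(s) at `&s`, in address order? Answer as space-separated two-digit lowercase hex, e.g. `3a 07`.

0b

state:1 = 1 → 0x1 << 0 → word 0x01
type:1 = 1 → 0x1 << 1 → word 0x03
rsvd:3 = 2 → 0x2 << 2 → word 0x0b
bank:1 = 0 → 0x0 << 5 → word 0x0b
slot:1 = 0 → 0x0 << 6 → word 0x0b
chan:1 = 0 → 0x0 << 7 → word 0x0b
word = 0x0b → little-endian bytes:
  [0]=0x0b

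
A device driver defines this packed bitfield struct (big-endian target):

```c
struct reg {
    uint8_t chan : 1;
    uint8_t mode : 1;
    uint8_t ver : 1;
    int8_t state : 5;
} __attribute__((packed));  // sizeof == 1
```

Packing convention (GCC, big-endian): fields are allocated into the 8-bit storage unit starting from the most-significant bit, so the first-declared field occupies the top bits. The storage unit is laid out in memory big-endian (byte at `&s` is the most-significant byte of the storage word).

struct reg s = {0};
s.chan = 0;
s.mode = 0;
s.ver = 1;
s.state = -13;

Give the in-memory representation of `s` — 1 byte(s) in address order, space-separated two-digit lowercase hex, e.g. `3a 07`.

chan:1 = 0 → 0x0 << 7 → word 0x00
mode:1 = 0 → 0x0 << 6 → word 0x00
ver:1 = 1 → 0x1 << 5 → word 0x20
state:5 = -13 → 0x13 << 0 → word 0x33
word = 0x33 → big-endian bytes:
  [0]=0x33

33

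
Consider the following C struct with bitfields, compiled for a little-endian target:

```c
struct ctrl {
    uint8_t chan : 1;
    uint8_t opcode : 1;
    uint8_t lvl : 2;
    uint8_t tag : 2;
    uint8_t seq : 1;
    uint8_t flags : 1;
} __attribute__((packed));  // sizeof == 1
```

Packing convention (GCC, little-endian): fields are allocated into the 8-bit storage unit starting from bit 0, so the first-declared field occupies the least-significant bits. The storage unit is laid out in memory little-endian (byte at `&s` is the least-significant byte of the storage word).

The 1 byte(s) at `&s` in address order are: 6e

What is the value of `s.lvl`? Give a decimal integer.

3

[0]=0x6e (little-endian) → word 0x6e
chan:1 @ bit 0 → (0x6e>>0)&0x1 = 0x0
opcode:1 @ bit 1 → (0x6e>>1)&0x1 = 0x1
lvl:2 @ bit 2 → (0x6e>>2)&0x3 = 0x3  ←
tag:2 @ bit 4 → (0x6e>>4)&0x3 = 0x2
seq:1 @ bit 6 → (0x6e>>6)&0x1 = 0x1
flags:1 @ bit 7 → (0x6e>>7)&0x1 = 0x0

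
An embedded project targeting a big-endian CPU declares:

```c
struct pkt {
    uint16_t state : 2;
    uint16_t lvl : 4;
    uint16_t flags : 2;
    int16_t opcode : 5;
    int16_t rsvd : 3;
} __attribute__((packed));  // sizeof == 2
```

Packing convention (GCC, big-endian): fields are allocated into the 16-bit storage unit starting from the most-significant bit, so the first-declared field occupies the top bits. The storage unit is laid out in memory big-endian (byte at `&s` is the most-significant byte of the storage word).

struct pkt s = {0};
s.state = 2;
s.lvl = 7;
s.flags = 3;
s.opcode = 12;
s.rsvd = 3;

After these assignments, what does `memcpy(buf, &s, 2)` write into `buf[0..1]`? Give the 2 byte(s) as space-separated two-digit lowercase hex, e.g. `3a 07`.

state:2 = 2 → 0x2 << 14 → word 0x8000
lvl:4 = 7 → 0x7 << 10 → word 0x9c00
flags:2 = 3 → 0x3 << 8 → word 0x9f00
opcode:5 = 12 → 0xc << 3 → word 0x9f60
rsvd:3 = 3 → 0x3 << 0 → word 0x9f63
word = 0x9f63 → big-endian bytes:
  [0]=0x9f  [1]=0x63

9f 63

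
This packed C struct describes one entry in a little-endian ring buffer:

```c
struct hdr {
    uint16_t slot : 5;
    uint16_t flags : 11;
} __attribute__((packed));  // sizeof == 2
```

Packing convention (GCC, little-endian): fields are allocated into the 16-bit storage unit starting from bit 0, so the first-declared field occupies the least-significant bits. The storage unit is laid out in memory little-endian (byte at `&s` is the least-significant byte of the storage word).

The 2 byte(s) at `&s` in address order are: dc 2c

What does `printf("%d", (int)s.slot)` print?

28

[0]=0xdc [1]=0x2c (little-endian) → word 0x2cdc
slot [0+:5] = (word>>0) & 0x1f = 28  ←
flags [5+:11] = (word>>5) & 0x7ff = 358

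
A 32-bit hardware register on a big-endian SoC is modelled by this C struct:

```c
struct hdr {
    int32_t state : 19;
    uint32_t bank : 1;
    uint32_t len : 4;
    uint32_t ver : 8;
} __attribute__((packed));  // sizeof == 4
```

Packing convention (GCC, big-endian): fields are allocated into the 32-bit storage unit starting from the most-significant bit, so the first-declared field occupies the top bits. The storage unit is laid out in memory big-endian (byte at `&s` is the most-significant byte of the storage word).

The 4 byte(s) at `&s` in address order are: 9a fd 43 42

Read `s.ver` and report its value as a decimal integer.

[0]=0x9a [1]=0xfd [2]=0x43 [3]=0x42 (big-endian) → word 0x9afd4342
state:19 @ bit 13 → (0x9afd4342>>13)&0x7ffff = 0x4d7ea
bank:1 @ bit 12 → (0x9afd4342>>12)&0x1 = 0x0
len:4 @ bit 8 → (0x9afd4342>>8)&0xf = 0x3
ver:8 @ bit 0 → (0x9afd4342>>0)&0xff = 0x42  ←

66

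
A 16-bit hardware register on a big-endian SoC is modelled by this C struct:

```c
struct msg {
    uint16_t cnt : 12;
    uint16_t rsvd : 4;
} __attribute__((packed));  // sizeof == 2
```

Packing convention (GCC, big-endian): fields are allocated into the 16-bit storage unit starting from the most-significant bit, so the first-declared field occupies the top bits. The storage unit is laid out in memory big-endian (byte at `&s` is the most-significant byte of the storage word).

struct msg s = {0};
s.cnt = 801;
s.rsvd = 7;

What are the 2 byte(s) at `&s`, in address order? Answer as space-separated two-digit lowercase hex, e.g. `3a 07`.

cnt:12 = 801 → 0x321 << 4 → word 0x3210
rsvd:4 = 7 → 0x7 << 0 → word 0x3217
word = 0x3217 → big-endian bytes:
  [0]=0x32  [1]=0x17

32 17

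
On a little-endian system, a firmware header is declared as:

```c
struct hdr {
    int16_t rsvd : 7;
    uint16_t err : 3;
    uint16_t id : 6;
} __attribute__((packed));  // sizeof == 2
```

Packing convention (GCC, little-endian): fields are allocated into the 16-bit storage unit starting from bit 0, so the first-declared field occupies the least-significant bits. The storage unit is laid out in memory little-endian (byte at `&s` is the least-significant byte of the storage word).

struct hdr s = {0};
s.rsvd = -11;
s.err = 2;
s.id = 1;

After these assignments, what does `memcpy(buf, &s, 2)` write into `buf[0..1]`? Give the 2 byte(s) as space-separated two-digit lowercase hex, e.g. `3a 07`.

rsvd:7 = -11 → 0x75 << 0 → word 0x0075
err:3 = 2 → 0x2 << 7 → word 0x0175
id:6 = 1 → 0x1 << 10 → word 0x0575
word = 0x0575 → little-endian bytes:
  [0]=0x75  [1]=0x05

75 05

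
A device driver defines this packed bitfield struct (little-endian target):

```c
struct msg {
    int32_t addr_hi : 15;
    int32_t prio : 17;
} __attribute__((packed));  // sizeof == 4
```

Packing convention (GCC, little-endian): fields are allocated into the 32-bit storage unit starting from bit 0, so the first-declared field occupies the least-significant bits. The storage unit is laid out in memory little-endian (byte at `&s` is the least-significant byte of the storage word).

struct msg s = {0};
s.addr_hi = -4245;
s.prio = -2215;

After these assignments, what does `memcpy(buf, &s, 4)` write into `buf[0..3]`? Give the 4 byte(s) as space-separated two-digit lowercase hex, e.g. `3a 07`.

[0+:15] addr_hi=-4245 & 0x7fff = 0x6f6b; word=0x00006f6b
[15+:17] prio=-2215 & 0x1ffff = 0x1f759; word=0xfbacef6b
word = 0xfbacef6b → little-endian bytes:
  [0]=0x6b  [1]=0xef  [2]=0xac  [3]=0xfb

6b ef ac fb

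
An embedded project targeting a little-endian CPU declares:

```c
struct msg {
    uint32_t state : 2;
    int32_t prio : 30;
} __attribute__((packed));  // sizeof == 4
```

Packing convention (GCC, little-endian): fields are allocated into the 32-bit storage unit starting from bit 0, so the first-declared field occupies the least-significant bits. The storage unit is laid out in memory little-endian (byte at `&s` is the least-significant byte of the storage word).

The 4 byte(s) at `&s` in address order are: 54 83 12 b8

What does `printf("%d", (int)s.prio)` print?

[0]=0x54 [1]=0x83 [2]=0x12 [3]=0xb8 (little-endian) → word 0xb8128354
state [0+:2] = (word>>0) & 0x3 = 0
prio [2+:30] = (word>>2) & 0x3fffffff = 772055253  ←
prio signed 30b, MSB=1: 772055253 - 1073741824 = -301686571

-301686571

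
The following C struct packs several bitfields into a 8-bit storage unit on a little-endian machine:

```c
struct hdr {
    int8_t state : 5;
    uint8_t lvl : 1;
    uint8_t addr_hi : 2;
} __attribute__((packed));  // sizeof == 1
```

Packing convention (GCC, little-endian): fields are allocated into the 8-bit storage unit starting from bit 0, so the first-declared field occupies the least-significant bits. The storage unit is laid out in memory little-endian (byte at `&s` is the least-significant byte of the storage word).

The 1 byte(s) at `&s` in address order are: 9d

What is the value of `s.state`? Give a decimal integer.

-3

[0]=0x9d (little-endian) → word 0x9d
state [0+:5] = (word>>0) & 0x1f = 29  ←
lvl [5+:1] = (word>>5) & 0x1 = 0
addr_hi [6+:2] = (word>>6) & 0x3 = 2
state signed 5b, MSB=1: 29 - 32 = -3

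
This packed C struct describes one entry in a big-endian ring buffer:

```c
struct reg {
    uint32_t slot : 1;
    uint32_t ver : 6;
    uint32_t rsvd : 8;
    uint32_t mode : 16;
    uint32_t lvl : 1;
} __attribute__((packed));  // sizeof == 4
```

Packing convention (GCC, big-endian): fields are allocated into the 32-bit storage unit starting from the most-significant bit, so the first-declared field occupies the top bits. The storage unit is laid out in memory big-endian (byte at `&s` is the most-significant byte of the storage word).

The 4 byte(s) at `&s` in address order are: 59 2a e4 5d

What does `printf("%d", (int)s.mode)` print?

[0]=0x59 [1]=0x2a [2]=0xe4 [3]=0x5d (big-endian) → word 0x592ae45d
slot:1 @ bit 31 → (0x592ae45d>>31)&0x1 = 0x0
ver:6 @ bit 25 → (0x592ae45d>>25)&0x3f = 0x2c
rsvd:8 @ bit 17 → (0x592ae45d>>17)&0xff = 0x95
mode:16 @ bit 1 → (0x592ae45d>>1)&0xffff = 0x722e  ←
lvl:1 @ bit 0 → (0x592ae45d>>0)&0x1 = 0x1

29230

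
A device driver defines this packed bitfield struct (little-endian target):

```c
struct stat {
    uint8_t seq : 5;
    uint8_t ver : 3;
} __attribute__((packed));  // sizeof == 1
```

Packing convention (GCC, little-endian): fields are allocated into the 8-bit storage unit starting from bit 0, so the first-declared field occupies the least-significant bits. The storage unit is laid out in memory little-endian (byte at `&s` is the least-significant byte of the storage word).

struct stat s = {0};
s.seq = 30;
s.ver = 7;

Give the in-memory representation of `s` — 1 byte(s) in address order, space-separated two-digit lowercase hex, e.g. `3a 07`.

fe

seq:5 = 30 → 0x1e << 0 → word 0x1e
ver:3 = 7 → 0x7 << 5 → word 0xfe
word = 0xfe → little-endian bytes:
  [0]=0xfe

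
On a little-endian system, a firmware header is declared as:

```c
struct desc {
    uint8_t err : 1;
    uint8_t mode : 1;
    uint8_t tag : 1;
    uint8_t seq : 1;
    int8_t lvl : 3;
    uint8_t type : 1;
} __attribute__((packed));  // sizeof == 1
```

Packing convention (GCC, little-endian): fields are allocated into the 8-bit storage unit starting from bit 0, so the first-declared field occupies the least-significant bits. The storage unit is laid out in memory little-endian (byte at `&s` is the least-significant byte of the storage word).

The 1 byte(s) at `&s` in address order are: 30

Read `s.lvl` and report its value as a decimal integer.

3

[0]=0x30 (little-endian) → word 0x30
err [0+:1] = (word>>0) & 0x1 = 0
mode [1+:1] = (word>>1) & 0x1 = 0
tag [2+:1] = (word>>2) & 0x1 = 0
seq [3+:1] = (word>>3) & 0x1 = 0
lvl [4+:3] = (word>>4) & 0x7 = 3  ←
type [7+:1] = (word>>7) & 0x1 = 0
lvl signed 3b, MSB=0: value = 3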